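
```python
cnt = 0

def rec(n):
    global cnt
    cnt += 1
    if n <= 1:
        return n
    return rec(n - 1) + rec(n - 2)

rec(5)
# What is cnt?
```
Call trace (a repeated sub-call is expanded the first time; later identical calls just restate its return value):
rec(n=5)
  rec(n=4)
    rec(n=3)
      rec(n=2)
        rec(n=1)
        -> return 1
        rec(n=0)
        -> return 0
      -> return 1
      rec(n=1)
      -> return 1
    -> return 2
    rec(n=2) -> return 1  (same call as traced above)
  -> return 3
  rec(n=3) -> return 2  (same call as traced above)
-> return 5

cnt is incremented once per call, so count the calls in each subtree. Let C(n) = number of calls made by rec(n).
C(0) = C(1) = 1 (base case, no recursion); C(n) = 1 + C(n - 1) + C(n - 2) otherwise.
C(2) = 1 + C(1) + C(0) = 1 + 1 + 1 = 3
C(3) = 1 + C(2) + C(1) = 1 + 3 + 1 = 5
C(4) = 1 + C(3) + C(2) = 1 + 5 + 3 = 9
C(5) = 1 + C(4) + C(3) = 1 + 9 + 5 = 15
cnt = C(5) = 15

Final answer: 15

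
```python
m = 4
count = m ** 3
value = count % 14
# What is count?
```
Trace:
  m=4
  m=4, count=64
  m=4, count=64, value=8

Final answer: 64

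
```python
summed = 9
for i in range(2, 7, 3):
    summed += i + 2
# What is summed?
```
Trace:
  summed=9
  summed=13, i=2
  summed=20, i=5

Final answer: 20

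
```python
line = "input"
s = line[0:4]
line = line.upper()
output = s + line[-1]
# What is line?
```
Trace:
  line='input'
  line='input', s='inpu'
  line='INPUT', s='inpu'
  line='INPUT', s='inpu', output='inpuT'

Final answer: 'INPUT'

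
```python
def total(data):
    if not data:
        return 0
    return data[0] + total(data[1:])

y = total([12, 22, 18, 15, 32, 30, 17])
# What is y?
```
Call trace:
total(data=[12, 22, 18, 15, 32, 30, 17])
  total(data=[22, 18, 15, 32, 30, 17])
    total(data=[18, 15, 32, 30, 17])
      total(data=[15, 32, 30, 17])
        total(data=[32, 30, 17])
          total(data=[30, 17])
            total(data=[17])
              total(data=[])
              -> return 0
            -> return 17
          -> return 47
        -> return 79
      -> return 94
    -> return 112
  -> return 134
-> return 146

Final answer: 146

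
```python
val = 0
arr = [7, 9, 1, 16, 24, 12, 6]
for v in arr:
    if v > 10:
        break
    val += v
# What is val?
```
Trace:
  val=0
  val=7, v=7
  val=16, v=9
  val=17, v=1
  val=17, v=16

Final answer: 17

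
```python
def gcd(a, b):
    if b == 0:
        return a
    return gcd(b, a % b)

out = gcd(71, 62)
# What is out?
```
Call trace:
gcd(a=71, b=62)
  gcd(a=62, b=9)
    gcd(a=9, b=8)
      gcd(a=8, b=1)
        gcd(a=1, b=0)
        -> return 1
      -> return 1
    -> return 1
  -> return 1
-> return 1

Final answer: 1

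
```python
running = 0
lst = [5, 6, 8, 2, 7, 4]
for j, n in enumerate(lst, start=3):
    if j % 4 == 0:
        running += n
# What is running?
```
Trace:
  running=0
  running=0, j=3, n=5
  running=6, j=4, n=6
  running=6, j=5, n=8
  running=6, j=6, n=2
  running=6, j=7, n=7
  running=10, j=8, n=4

Final answer: 10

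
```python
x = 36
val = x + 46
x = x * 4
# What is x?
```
Trace:
  x=36
  x=36, val=82
  x=144, val=82

Final answer: 144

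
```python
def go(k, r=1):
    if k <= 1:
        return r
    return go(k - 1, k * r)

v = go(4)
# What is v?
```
Call trace:
go(k=4, r=1)
  go(k=3, r=4)
    go(k=2, r=12)
      go(k=1, r=24)
      -> return 24
    -> return 24
  -> return 24
-> return 24

Final answer: 24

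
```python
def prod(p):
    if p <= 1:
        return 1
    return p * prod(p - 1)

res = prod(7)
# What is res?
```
Call trace:
prod(p=7)
  prod(p=6)
    prod(p=5)
      prod(p=4)
        prod(p=3)
          prod(p=2)
            prod(p=1)
            -> return 1
          -> return 2
        -> return 6
      -> return 24
    -> return 120
  -> return 720
-> return 5040

Final answer: 5040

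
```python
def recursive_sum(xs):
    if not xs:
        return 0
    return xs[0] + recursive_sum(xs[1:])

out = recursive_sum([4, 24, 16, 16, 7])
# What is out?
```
Call trace:
recursive_sum(xs=[4, 24, 16, 16, 7])
  recursive_sum(xs=[24, 16, 16, 7])
    recursive_sum(xs=[16, 16, 7])
      recursive_sum(xs=[16, 7])
        recursive_sum(xs=[7])
          recursive_sum(xs=[])
          -> return 0
        -> return 7
      -> return 23
    -> return 39
  -> return 63
-> return 67

Final answer: 67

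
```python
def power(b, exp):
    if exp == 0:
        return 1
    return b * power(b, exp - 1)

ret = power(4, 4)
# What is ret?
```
Call trace:
power(b=4, exp=4)
  power(b=4, exp=3)
    power(b=4, exp=2)
      power(b=4, exp=1)
        power(b=4, exp=0)
        -> return 1
      -> return 4
    -> return 16
  -> return 64
-> return 256

Final answer: 256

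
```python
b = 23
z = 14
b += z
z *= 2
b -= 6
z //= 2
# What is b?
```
Trace:
  b=23
  b=23, z=14
  b=37, z=14
  b=37, z=28
  b=31, z=28
  b=31, z=14

Final answer: 31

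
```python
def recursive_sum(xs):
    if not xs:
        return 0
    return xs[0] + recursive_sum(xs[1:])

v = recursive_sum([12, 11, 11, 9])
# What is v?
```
Call trace:
recursive_sum(xs=[12, 11, 11, 9])
  recursive_sum(xs=[11, 11, 9])
    recursive_sum(xs=[11, 9])
      recursive_sum(xs=[9])
        recursive_sum(xs=[])
        -> return 0
      -> return 9
    -> return 20
  -> return 31
-> return 43

Final answer: 43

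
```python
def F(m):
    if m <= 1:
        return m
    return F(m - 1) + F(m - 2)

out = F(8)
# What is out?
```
Call trace (a repeated sub-call is expanded the first time; later identical calls just restate its return value):
F(m=8)
  F(m=7)
    F(m=6)
      F(m=5)
        F(m=4)
          F(m=3)
            F(m=2)
              F(m=1)
              -> return 1
              F(m=0)
              -> return 0
            -> return 1
            F(m=1)
            -> return 1
          -> return 2
          F(m=2) -> return 1  (same call as traced above)
        -> return 3
        F(m=3) -> return 2  (same call as traced above)
      -> return 5
      F(m=4) -> return 3  (same call as traced above)
    -> return 8
    F(m=5) -> return 5  (same call as traced above)
  -> return 13
  F(m=6) -> return 8  (same call as traced above)
-> return 21

Final answer: 21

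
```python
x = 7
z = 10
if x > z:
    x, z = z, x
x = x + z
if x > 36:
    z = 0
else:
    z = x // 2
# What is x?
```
Trace:
  x=7
  x=7, z=10
  x=7, z=10
  x=17, z=10
  x=17, z=8

Final answer: 17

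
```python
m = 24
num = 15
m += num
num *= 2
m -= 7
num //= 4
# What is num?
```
Trace:
  m=24
  m=24, num=15
  m=39, num=15
  m=39, num=30
  m=32, num=30
  m=32, num=7

Final answer: 7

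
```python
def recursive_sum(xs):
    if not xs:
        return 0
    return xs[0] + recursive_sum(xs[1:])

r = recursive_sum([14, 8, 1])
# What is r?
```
Call trace:
recursive_sum(xs=[14, 8, 1])
  recursive_sum(xs=[8, 1])
    recursive_sum(xs=[1])
      recursive_sum(xs=[])
      -> return 0
    -> return 1
  -> return 9
-> return 23

Final answer: 23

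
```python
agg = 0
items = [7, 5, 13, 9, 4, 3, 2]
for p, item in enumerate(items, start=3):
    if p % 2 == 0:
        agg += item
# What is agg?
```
Trace:
  agg=0
  agg=0, p=3, item=7
  agg=5, p=4, item=5
  agg=5, p=5, item=13
  agg=14, p=6, item=9
  agg=14, p=7, item=4
  agg=17, p=8, item=3
  agg=17, p=9, item=2

Final answer: 17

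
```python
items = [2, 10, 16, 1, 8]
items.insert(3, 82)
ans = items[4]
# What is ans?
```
Trace:
  items=[2, 10, 16, 1, 8]
  items=[2, 10, 16, 82, 1, 8]
  items=[2, 10, 16, 82, 1, 8], ans=1

Final answer: 1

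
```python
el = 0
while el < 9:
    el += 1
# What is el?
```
Trace:
  el=0
  el=1
  el=2
  el=3
  el=4
  el=5
  el=6
  el=7
  el=8
  el=9

Final answer: 9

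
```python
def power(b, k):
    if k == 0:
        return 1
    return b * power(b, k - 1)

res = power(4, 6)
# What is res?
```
Call trace:
power(b=4, k=6)
  power(b=4, k=5)
    power(b=4, k=4)
      power(b=4, k=3)
        power(b=4, k=2)
          power(b=4, k=1)
            power(b=4, k=0)
            -> return 1
          -> return 4
        -> return 16
      -> return 64
    -> return 256
  -> return 1024
-> return 4096

Final answer: 4096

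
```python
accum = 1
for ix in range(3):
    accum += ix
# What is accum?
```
Trace:
  accum=1
  accum=1, ix=0
  accum=2, ix=1
  accum=4, ix=2

Final answer: 4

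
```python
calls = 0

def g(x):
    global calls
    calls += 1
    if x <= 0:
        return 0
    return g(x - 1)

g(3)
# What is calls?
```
Call trace:
g(x=3)
  g(x=2)
    g(x=1)
      g(x=0)
      -> return 0
    -> return 0
  -> return 0
-> return 0

calls is incremented once per call. g is entered once for each x = 3, 2, 1, 0 (the x <= 0 call returns without recursing), i.e. 3 + 1 calls.
calls = 4

Final answer: 4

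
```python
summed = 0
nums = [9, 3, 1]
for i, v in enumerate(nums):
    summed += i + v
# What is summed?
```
Trace:
  summed=0
  summed=9, i=0, v=9
  summed=13, i=1, v=3
  summed=16, i=2, v=1

Final answer: 16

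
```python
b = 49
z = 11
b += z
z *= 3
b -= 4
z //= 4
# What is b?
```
Trace:
  b=49
  b=49, z=11
  b=60, z=11
  b=60, z=33
  b=56, z=33
  b=56, z=8

Final answer: 56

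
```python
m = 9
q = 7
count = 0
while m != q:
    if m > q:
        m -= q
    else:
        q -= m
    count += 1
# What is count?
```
Trace:
  m=9
  m=9, q=7
  m=9, q=7, count=0
  m=2, q=7, count=1
  m=2, q=5, count=2
  m=2, q=3, count=3
  m=2, q=1, count=4
  m=1, q=1, count=5

Final answer: 5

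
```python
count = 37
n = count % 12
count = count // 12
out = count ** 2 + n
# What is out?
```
Trace:
  count=37
  count=37, n=1
  count=3, n=1
  count=3, n=1, out=10

Final answer: 10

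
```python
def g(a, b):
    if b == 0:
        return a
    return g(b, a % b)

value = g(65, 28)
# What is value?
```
Call trace:
g(a=65, b=28)
  g(a=28, b=9)
    g(a=9, b=1)
      g(a=1, b=0)
      -> return 1
    -> return 1
  -> return 1
-> return 1

Final answer: 1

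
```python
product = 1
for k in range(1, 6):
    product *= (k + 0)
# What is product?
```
Trace:
  product=1
  product=1, k=1
  product=2, k=2
  product=6, k=3
  product=24, k=4
  product=120, k=5

Final answer: 120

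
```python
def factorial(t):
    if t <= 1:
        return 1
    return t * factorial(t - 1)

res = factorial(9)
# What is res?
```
Call trace:
factorial(t=9)
  factorial(t=8)
    factorial(t=7)
      factorial(t=6)
        factorial(t=5)
          factorial(t=4)
            factorial(t=3)
              factorial(t=2)
                factorial(t=1)
                -> return 1
              -> return 2
            -> return 6
          -> return 24
        -> return 120
      -> return 720
    -> return 5040
  -> return 40320
-> return 362880

Final answer: 362880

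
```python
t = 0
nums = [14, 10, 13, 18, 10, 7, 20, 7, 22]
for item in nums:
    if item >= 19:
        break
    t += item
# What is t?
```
Trace:
  t=0
  t=14, item=14
  t=24, item=10
  t=37, item=13
  t=55, item=18
  t=65, item=10
  t=72, item=7
  t=72, item=20

Final answer: 72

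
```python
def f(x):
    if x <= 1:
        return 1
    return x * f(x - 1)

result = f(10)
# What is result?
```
Call trace:
f(x=10)
  f(x=9)
    f(x=8)
      f(x=7)
        f(x=6)
          f(x=5)
            f(x=4)
              f(x=3)
                f(x=2)
                  f(x=1)
                  -> return 1
                -> return 2
              -> return 6
            -> return 24
          -> return 120
        -> return 720
      -> return 5040
    -> return 40320
  -> return 362880
-> return 3628800

Final answer: 3628800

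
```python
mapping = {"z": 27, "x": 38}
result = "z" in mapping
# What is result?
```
Trace:
  mapping={'z': 27, 'x': 38}
  mapping={'z': 27, 'x': 38}, result=True

Final answer: True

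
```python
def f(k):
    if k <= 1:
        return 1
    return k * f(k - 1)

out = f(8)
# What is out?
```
Call trace:
f(k=8)
  f(k=7)
    f(k=6)
      f(k=5)
        f(k=4)
          f(k=3)
            f(k=2)
              f(k=1)
              -> return 1
            -> return 2
          -> return 6
        -> return 24
      -> return 120
    -> return 720
  -> return 5040
-> return 40320

Final answer: 40320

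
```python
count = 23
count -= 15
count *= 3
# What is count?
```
Trace:
  count=23
  count=8
  count=24

Final answer: 24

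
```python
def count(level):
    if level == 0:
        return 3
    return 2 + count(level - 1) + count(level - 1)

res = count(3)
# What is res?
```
Call trace (a repeated sub-call is expanded the first time; later identical calls just restate its return value):
count(level=3)
  count(level=2)
    count(level=1)
      count(level=0)
      -> return 3
      count(level=0)
      -> return 3
    -> return 8
    count(level=1) -> return 8  (same call as traced above)
  -> return 18
  count(level=2) -> return 18  (same call as traced above)
-> return 38

Final answer: 38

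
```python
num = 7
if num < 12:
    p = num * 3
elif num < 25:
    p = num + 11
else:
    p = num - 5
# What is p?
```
Trace:
  num=7
  num=7, p=21

Final answer: 21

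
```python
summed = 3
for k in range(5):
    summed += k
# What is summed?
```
Trace:
  summed=3
  summed=3, k=0
  summed=4, k=1
  summed=6, k=2
  summed=9, k=3
  summed=13, k=4

Final answer: 13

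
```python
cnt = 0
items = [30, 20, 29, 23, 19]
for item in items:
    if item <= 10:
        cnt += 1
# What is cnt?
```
Trace:
  cnt=0
  cnt=0, item=30
  cnt=0, item=20
  cnt=0, item=29
  cnt=0, item=23
  cnt=0, item=19

Final answer: 0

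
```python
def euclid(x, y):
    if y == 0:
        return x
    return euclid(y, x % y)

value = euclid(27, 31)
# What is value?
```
Call trace:
euclid(x=27, y=31)
  euclid(x=31, y=27)
    euclid(x=27, y=4)
      euclid(x=4, y=3)
        euclid(x=3, y=1)
          euclid(x=1, y=0)
          -> return 1
        -> return 1
      -> return 1
    -> return 1
  -> return 1
-> return 1

Final answer: 1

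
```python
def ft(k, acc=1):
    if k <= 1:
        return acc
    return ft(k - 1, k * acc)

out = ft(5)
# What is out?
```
Call trace:
ft(k=5, acc=1)
  ft(k=4, acc=5)
    ft(k=3, acc=20)
      ft(k=2, acc=60)
        ft(k=1, acc=120)
        -> return 120
      -> return 120
    -> return 120
  -> return 120
-> return 120

Final answer: 120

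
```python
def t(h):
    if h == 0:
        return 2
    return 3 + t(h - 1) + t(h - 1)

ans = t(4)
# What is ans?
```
Call trace (a repeated sub-call is expanded the first time; later identical calls just restate its return value):
t(h=4)
  t(h=3)
    t(h=2)
      t(h=1)
        t(h=0)
        -> return 2
        t(h=0)
        -> return 2
      -> return 7
      t(h=1) -> return 7  (same call as traced above)
    -> return 17
    t(h=2) -> return 17  (same call as traced above)
  -> return 37
  t(h=3) -> return 37  (same call as traced above)
-> return 77

Final answer: 77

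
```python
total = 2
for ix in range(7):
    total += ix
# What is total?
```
Trace:
  total=2
  total=2, ix=0
  total=3, ix=1
  total=5, ix=2
  total=8, ix=3
  total=12, ix=4
  total=17, ix=5
  total=23, ix=6

Final answer: 23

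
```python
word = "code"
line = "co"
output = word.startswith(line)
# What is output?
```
Trace:
  word='code'
  word='code', line='co'
  word='code', line='co', output=True

Final answer: True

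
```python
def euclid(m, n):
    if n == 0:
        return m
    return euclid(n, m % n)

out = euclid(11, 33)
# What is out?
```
Call trace:
euclid(m=11, n=33)
  euclid(m=33, n=11)
    euclid(m=11, n=0)
    -> return 11
  -> return 11
-> return 11

Final answer: 11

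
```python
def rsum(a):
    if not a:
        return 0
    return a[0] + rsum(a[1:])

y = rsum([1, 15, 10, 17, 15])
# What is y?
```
Call trace:
rsum(a=[1, 15, 10, 17, 15])
  rsum(a=[15, 10, 17, 15])
    rsum(a=[10, 17, 15])
      rsum(a=[17, 15])
        rsum(a=[15])
          rsum(a=[])
          -> return 0
        -> return 15
      -> return 32
    -> return 42
  -> return 57
-> return 58

Final answer: 58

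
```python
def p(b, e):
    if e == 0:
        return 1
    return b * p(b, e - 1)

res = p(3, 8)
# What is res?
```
Call trace:
p(b=3, e=8)
  p(b=3, e=7)
    p(b=3, e=6)
      p(b=3, e=5)
        p(b=3, e=4)
          p(b=3, e=3)
            p(b=3, e=2)
              p(b=3, e=1)
                p(b=3, e=0)
                -> return 1
              -> return 3
            -> return 9
          -> return 27
        -> return 81
      -> return 243
    -> return 729
  -> return 2187
-> return 6561

Final answer: 6561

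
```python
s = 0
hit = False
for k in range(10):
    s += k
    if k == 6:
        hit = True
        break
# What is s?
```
Trace:
  s=0
  s=0, hit=False
  s=0, hit=False, k=0
  s=1, hit=False, k=1
  s=3, hit=False, k=2
  s=6, hit=False, k=3
  s=10, hit=False, k=4
  s=15, hit=False, k=5
  s=21, hit=True, k=6

Final answer: 21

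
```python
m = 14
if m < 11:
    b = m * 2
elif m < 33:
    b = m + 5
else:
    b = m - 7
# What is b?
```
Trace:
  m=14
  m=14, b=19

Final answer: 19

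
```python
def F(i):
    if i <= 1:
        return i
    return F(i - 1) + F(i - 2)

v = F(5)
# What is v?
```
Call trace (a repeated sub-call is expanded the first time; later identical calls just restate its return value):
F(i=5)
  F(i=4)
    F(i=3)
      F(i=2)
        F(i=1)
        -> return 1
        F(i=0)
        -> return 0
      -> return 1
      F(i=1)
      -> return 1
    -> return 2
    F(i=2) -> return 1  (same call as traced above)
  -> return 3
  F(i=3) -> return 2  (same call as traced above)
-> return 5

Final answer: 5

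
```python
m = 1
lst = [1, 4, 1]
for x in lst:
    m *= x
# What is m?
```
Trace:
  m=1
  m=1, x=1
  m=4, x=4
  m=4, x=1

Final answer: 4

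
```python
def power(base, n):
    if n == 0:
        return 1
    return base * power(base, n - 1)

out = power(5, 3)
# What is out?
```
Call trace:
power(base=5, n=3)
  power(base=5, n=2)
    power(base=5, n=1)
      power(base=5, n=0)
      -> return 1
    -> return 5
  -> return 25
-> return 125

Final answer: 125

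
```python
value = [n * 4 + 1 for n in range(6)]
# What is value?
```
Trace:
  n=0
  n=1
  n=2
  n=3
  n=4
  n=5
  value=[1, 5, 9, 13, 17, 21]

Final answer: [1, 5, 9, 13, 17, 21]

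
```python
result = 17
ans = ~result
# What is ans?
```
Trace:
  result=17
  result=17, ans=-18

Final answer: -18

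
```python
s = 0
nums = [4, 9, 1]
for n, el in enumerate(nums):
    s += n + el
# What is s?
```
Trace:
  s=0
  s=4, n=0, el=4
  s=14, n=1, el=9
  s=17, n=2, el=1

Final answer: 17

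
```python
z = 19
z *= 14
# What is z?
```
Trace:
  z=19
  z=266

Final answer: 266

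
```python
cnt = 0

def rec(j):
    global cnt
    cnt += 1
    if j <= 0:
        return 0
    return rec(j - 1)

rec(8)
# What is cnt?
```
Call trace:
rec(j=8)
  rec(j=7)
    rec(j=6)
      rec(j=5)
        rec(j=4)
          rec(j=3)
            rec(j=2)
              rec(j=1)
                rec(j=0)
                -> return 0
              -> return 0
            -> return 0
          -> return 0
        -> return 0
      -> return 0
    -> return 0
  -> return 0
-> return 0

cnt is incremented once per call. rec is entered once for each j = 8, 7, 6, 5, 4, 3, 2, 1, 0 (the j <= 0 call returns without recursing), i.e. 8 + 1 calls.
cnt = 9

Final answer: 9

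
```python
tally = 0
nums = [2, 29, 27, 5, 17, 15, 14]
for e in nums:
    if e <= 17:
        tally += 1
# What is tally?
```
Trace:
  tally=0
  tally=1, e=2
  tally=1, e=29
  tally=1, e=27
  tally=2, e=5
  tally=3, e=17
  tally=4, e=15
  tally=5, e=14

Final answer: 5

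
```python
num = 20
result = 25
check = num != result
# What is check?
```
Trace:
  num=20
  num=20, result=25
  num=20, result=25, check=True

Final answer: True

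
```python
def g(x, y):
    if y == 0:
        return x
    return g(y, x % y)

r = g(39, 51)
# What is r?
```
Call trace:
g(x=39, y=51)
  g(x=51, y=39)
    g(x=39, y=12)
      g(x=12, y=3)
        g(x=3, y=0)
        -> return 3
      -> return 3
    -> return 3
  -> return 3
-> return 3

Final answer: 3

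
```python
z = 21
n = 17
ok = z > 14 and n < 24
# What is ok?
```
Trace:
  z=21
  z=21, n=17
  z=21, n=17, ok=True

Final answer: True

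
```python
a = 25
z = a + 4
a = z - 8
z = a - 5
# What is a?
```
Trace:
  a=25
  a=25, z=29
  a=21, z=29
  a=21, z=16

Final answer: 21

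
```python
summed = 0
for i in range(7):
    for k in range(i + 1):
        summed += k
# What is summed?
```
Trace:
  summed=0
  summed=0, i=0, k=0
  summed=0, i=1, k=0
  summed=1, i=1, k=1
  summed=1, i=2, k=0
  summed=2, i=2, k=1
  summed=4, i=2, k=2
  summed=4, i=3, k=0
  summed=5, i=3, k=1
  summed=7, i=3, k=2
  summed=10, i=3, k=3
  summed=10, i=4, k=0
  summed=11, i=4, k=1
  summed=13, i=4, k=2
  summed=16, i=4, k=3
  summed=20, i=4, k=4
  summed=20, i=5, k=0
  summed=21, i=5, k=1
  summed=23, i=5, k=2
  summed=26, i=5, k=3
  summed=30, i=5, k=4
  summed=35, i=5, k=5
  summed=35, i=6, k=0
  summed=36, i=6, k=1
  summed=38, i=6, k=2
  summed=41, i=6, k=3
  summed=45, i=6, k=4
  summed=50, i=6, k=5
  summed=56, i=6, k=6

Final answer: 56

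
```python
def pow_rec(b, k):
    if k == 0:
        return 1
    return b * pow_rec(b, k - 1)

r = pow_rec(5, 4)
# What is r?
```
Call trace:
pow_rec(b=5, k=4)
  pow_rec(b=5, k=3)
    pow_rec(b=5, k=2)
      pow_rec(b=5, k=1)
        pow_rec(b=5, k=0)
        -> return 1
      -> return 5
    -> return 25
  -> return 125
-> return 625

Final answer: 625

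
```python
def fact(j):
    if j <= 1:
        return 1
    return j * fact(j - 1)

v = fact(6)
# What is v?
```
Call trace:
fact(j=6)
  fact(j=5)
    fact(j=4)
      fact(j=3)
        fact(j=2)
          fact(j=1)
          -> return 1
        -> return 2
      -> return 6
    -> return 24
  -> return 120
-> return 720

Final answer: 720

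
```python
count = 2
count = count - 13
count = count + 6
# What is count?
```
Trace:
  count=2
  count=-11
  count=-5

Final answer: -5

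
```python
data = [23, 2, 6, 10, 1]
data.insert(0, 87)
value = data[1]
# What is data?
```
Trace:
  data=[23, 2, 6, 10, 1]
  data=[87, 23, 2, 6, 10, 1]
  data=[87, 23, 2, 6, 10, 1], value=23

Final answer: [87, 23, 2, 6, 10, 1]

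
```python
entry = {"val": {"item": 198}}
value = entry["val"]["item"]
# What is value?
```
Trace:
  entry={'val': {'item': 198}}
  entry={'val': {'item': 198}}, value=198

Final answer: 198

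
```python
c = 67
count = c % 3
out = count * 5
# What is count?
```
Trace:
  c=67
  c=67, count=1
  c=67, count=1, out=5

Final answer: 1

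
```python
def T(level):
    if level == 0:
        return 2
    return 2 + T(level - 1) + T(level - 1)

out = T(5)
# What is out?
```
Call trace (a repeated sub-call is expanded the first time; later identical calls just restate its return value):
T(level=5)
  T(level=4)
    T(level=3)
      T(level=2)
        T(level=1)
          T(level=0)
          -> return 2
          T(level=0)
          -> return 2
        -> return 6
        T(level=1) -> return 6  (same call as traced above)
      -> return 14
      T(level=2) -> return 14  (same call as traced above)
    -> return 30
    T(level=3) -> return 30  (same call as traced above)
  -> return 62
  T(level=4) -> return 62  (same call as traced above)
-> return 126

Final answer: 126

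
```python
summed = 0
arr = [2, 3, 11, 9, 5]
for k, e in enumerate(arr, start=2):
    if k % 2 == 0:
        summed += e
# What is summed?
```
Trace:
  summed=0
  summed=2, k=2, e=2
  summed=2, k=3, e=3
  summed=13, k=4, e=11
  summed=13, k=5, e=9
  summed=18, k=6, e=5

Final answer: 18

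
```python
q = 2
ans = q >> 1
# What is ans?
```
Trace:
  q=2
  q=2, ans=1

Final answer: 1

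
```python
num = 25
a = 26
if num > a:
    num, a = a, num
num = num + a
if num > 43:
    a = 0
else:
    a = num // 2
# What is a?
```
Trace:
  num=25
  num=25, a=26
  num=25, a=26
  num=51, a=26
  num=51, a=0

Final answer: 0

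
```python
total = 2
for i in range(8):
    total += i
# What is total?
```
Trace:
  total=2
  total=2, i=0
  total=3, i=1
  total=5, i=2
  total=8, i=3
  total=12, i=4
  total=17, i=5
  total=23, i=6
  total=30, i=7

Final answer: 30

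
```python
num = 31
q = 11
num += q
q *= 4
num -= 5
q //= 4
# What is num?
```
Trace:
  num=31
  num=31, q=11
  num=42, q=11
  num=42, q=44
  num=37, q=44
  num=37, q=11

Final answer: 37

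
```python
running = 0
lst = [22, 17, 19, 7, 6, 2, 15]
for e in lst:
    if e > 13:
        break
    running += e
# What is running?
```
Trace:
  running=0
  running=0, e=22

Final answer: 0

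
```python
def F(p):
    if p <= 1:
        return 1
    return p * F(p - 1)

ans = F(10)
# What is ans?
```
Call trace:
F(p=10)
  F(p=9)
    F(p=8)
      F(p=7)
        F(p=6)
          F(p=5)
            F(p=4)
              F(p=3)
                F(p=2)
                  F(p=1)
                  -> return 1
                -> return 2
              -> return 6
            -> return 24
          -> return 120
        -> return 720
      -> return 5040
    -> return 40320
  -> return 362880
-> return 3628800

Final answer: 3628800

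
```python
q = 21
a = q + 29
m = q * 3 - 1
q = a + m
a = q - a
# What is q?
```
Trace:
  q=21
  q=21, a=50
  q=21, a=50, m=62
  q=112, a=50, m=62
  q=112, a=62, m=62

Final answer: 112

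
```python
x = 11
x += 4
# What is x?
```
Trace:
  x=11
  x=15

Final answer: 15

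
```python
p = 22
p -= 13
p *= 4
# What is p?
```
Trace:
  p=22
  p=9
  p=36

Final answer: 36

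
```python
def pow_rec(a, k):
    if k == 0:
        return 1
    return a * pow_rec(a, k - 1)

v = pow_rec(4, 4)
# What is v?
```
Call trace:
pow_rec(a=4, k=4)
  pow_rec(a=4, k=3)
    pow_rec(a=4, k=2)
      pow_rec(a=4, k=1)
        pow_rec(a=4, k=0)
        -> return 1
      -> return 4
    -> return 16
  -> return 64
-> return 256

Final answer: 256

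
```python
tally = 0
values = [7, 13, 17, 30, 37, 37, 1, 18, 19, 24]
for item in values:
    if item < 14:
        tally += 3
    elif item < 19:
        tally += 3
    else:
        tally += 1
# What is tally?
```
Trace:
  tally=0
  tally=3, item=7
  tally=6, item=13
  tally=9, item=17
  tally=10, item=30
  tally=11, item=37
  tally=12, item=37
  tally=15, item=1
  tally=18, item=18
  tally=19, item=19
  tally=20, item=24

Final answer: 20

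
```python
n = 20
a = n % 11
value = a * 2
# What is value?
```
Trace:
  n=20
  n=20, a=9
  n=20, a=9, value=18

Final answer: 18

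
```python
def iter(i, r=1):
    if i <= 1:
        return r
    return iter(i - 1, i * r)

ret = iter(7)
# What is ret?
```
Call trace:
iter(i=7, r=1)
  iter(i=6, r=7)
    iter(i=5, r=42)
      iter(i=4, r=210)
        iter(i=3, r=840)
          iter(i=2, r=2520)
            iter(i=1, r=5040)
            -> return 5040
          -> return 5040
        -> return 5040
      -> return 5040
    -> return 5040
  -> return 5040
-> return 5040

Final answer: 5040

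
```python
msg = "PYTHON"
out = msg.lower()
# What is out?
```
Trace:
  msg='PYTHON'
  msg='PYTHON', out='python'

Final answer: 'python'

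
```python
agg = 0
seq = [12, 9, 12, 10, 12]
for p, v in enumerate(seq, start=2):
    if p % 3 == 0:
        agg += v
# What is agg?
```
Trace:
  agg=0
  agg=0, p=2, v=12
  agg=9, p=3, v=9
  agg=9, p=4, v=12
  agg=9, p=5, v=10
  agg=21, p=6, v=12

Final answer: 21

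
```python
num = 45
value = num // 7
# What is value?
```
Trace:
  num=45
  num=45, value=6

Final answer: 6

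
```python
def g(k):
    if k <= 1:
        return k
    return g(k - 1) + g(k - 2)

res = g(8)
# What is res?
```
Call trace (a repeated sub-call is expanded the first time; later identical calls just restate its return value):
g(k=8)
  g(k=7)
    g(k=6)
      g(k=5)
        g(k=4)
          g(k=3)
            g(k=2)
              g(k=1)
              -> return 1
              g(k=0)
              -> return 0
            -> return 1
            g(k=1)
            -> return 1
          -> return 2
          g(k=2) -> return 1  (same call as traced above)
        -> return 3
        g(k=3) -> return 2  (same call as traced above)
      -> return 5
      g(k=4) -> return 3  (same call as traced above)
    -> return 8
    g(k=5) -> return 5  (same call as traced above)
  -> return 13
  g(k=6) -> return 8  (same call as traced above)
-> return 21

Final answer: 21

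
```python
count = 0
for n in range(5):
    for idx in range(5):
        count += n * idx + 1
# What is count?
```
Trace:
  count=0
  count=1, n=0, idx=0
  count=2, n=0, idx=1
  count=3, n=0, idx=2
  count=4, n=0, idx=3
  count=5, n=0, idx=4
  count=6, n=1, idx=0
  count=8, n=1, idx=1
  count=11, n=1, idx=2
  count=15, n=1, idx=3
  count=20, n=1, idx=4
  count=21, n=2, idx=0
  count=24, n=2, idx=1
  count=29, n=2, idx=2
  count=36, n=2, idx=3
  count=45, n=2, idx=4
  count=46, n=3, idx=0
  count=50, n=3, idx=1
  count=57, n=3, idx=2
  count=67, n=3, idx=3
  count=80, n=3, idx=4
  count=81, n=4, idx=0
  count=86, n=4, idx=1
  count=95, n=4, idx=2
  count=108, n=4, idx=3
  count=125, n=4, idx=4

Final answer: 125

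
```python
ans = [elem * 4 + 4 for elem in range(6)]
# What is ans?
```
Trace:
  elem=0
  elem=1
  elem=2
  elem=3
  elem=4
  elem=5
  ans=[4, 8, 12, 16, 20, 24]

Final answer: [4, 8, 12, 16, 20, 24]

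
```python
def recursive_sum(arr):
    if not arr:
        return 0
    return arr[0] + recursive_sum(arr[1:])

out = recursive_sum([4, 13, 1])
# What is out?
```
Call trace:
recursive_sum(arr=[4, 13, 1])
  recursive_sum(arr=[13, 1])
    recursive_sum(arr=[1])
      recursive_sum(arr=[])
      -> return 0
    -> return 1
  -> return 14
-> return 18

Final answer: 18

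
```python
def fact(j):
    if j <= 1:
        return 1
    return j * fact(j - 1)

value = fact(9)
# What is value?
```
Call trace:
fact(j=9)
  fact(j=8)
    fact(j=7)
      fact(j=6)
        fact(j=5)
          fact(j=4)
            fact(j=3)
              fact(j=2)
                fact(j=1)
                -> return 1
              -> return 2
            -> return 6
          -> return 24
        -> return 120
      -> return 720
    -> return 5040
  -> return 40320
-> return 362880

Final answer: 362880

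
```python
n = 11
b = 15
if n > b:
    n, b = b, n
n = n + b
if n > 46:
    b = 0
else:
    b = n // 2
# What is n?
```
Trace:
  n=11
  n=11, b=15
  n=11, b=15
  n=26, b=15
  n=26, b=13

Final answer: 26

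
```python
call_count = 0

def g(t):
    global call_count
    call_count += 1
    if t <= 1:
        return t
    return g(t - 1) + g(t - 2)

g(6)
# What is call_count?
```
Call trace (a repeated sub-call is expanded the first time; later identical calls just restate its return value):
g(t=6)
  g(t=5)
    g(t=4)
      g(t=3)
        g(t=2)
          g(t=1)
          -> return 1
          g(t=0)
          -> return 0
        -> return 1
        g(t=1)
        -> return 1
      -> return 2
      g(t=2) -> return 1  (same call as traced above)
    -> return 3
    g(t=3) -> return 2  (same call as traced above)
  -> return 5
  g(t=4) -> return 3  (same call as traced above)
-> return 8

call_count is incremented once per call, so count the calls in each subtree. Let C(t) = number of calls made by g(t).
C(0) = C(1) = 1 (base case, no recursion); C(t) = 1 + C(t - 1) + C(t - 2) otherwise.
C(2) = 1 + C(1) + C(0) = 1 + 1 + 1 = 3
C(3) = 1 + C(2) + C(1) = 1 + 3 + 1 = 5
C(4) = 1 + C(3) + C(2) = 1 + 5 + 3 = 9
C(5) = 1 + C(4) + C(3) = 1 + 9 + 5 = 15
C(6) = 1 + C(5) + C(4) = 1 + 15 + 9 = 25
call_count = C(6) = 25

Final answer: 25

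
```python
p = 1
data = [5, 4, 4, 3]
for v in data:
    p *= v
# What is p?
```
Trace:
  p=1
  p=5, v=5
  p=20, v=4
  p=80, v=4
  p=240, v=3

Final answer: 240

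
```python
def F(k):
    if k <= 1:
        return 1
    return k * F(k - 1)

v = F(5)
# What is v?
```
Call trace:
F(k=5)
  F(k=4)
    F(k=3)
      F(k=2)
        F(k=1)
        -> return 1
      -> return 2
    -> return 6
  -> return 24
-> return 120

Final answer: 120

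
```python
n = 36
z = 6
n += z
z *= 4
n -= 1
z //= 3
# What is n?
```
Trace:
  n=36
  n=36, z=6
  n=42, z=6
  n=42, z=24
  n=41, z=24
  n=41, z=8

Final answer: 41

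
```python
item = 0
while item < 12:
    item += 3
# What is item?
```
Trace:
  item=0
  item=3
  item=6
  item=9
  item=12

Final answer: 12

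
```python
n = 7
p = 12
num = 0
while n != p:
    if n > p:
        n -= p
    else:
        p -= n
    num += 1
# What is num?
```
Trace:
  n=7
  n=7, p=12
  n=7, p=12, num=0
  n=7, p=5, num=1
  n=2, p=5, num=2
  n=2, p=3, num=3
  n=2, p=1, num=4
  n=1, p=1, num=5

Final answer: 5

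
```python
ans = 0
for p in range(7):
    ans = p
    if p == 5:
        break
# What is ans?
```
Trace:
  ans=0
  ans=0, p=0
  ans=1, p=1
  ans=2, p=2
  ans=3, p=3
  ans=4, p=4
  ans=5, p=5

Final answer: 5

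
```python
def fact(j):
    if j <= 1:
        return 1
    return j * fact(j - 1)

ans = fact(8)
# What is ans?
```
Call trace:
fact(j=8)
  fact(j=7)
    fact(j=6)
      fact(j=5)
        fact(j=4)
          fact(j=3)
            fact(j=2)
              fact(j=1)
              -> return 1
            -> return 2
          -> return 6
        -> return 24
      -> return 120
    -> return 720
  -> return 5040
-> return 40320

Final answer: 40320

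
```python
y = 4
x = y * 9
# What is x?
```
Trace:
  y=4
  y=4, x=36

Final answer: 36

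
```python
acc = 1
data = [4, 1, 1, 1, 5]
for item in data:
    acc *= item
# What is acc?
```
Trace:
  acc=1
  acc=4, item=4
  acc=4, item=1
  acc=4, item=1
  acc=4, item=1
  acc=20, item=5

Final answer: 20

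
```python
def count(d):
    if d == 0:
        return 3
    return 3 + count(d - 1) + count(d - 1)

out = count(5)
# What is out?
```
Call trace (a repeated sub-call is expanded the first time; later identical calls just restate its return value):
count(d=5)
  count(d=4)
    count(d=3)
      count(d=2)
        count(d=1)
          count(d=0)
          -> return 3
          count(d=0)
          -> return 3
        -> return 9
        count(d=1) -> return 9  (same call as traced above)
      -> return 21
      count(d=2) -> return 21  (same call as traced above)
    -> return 45
    count(d=3) -> return 45  (same call as traced above)
  -> return 93
  count(d=4) -> return 93  (same call as traced above)
-> return 189

Final answer: 189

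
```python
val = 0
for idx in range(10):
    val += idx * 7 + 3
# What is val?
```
Trace:
  val=0
  val=3, idx=0
  val=13, idx=1
  val=30, idx=2
  val=54, idx=3
  val=85, idx=4
  val=123, idx=5
  val=168, idx=6
  val=220, idx=7
  val=279, idx=8
  val=345, idx=9

Final answer: 345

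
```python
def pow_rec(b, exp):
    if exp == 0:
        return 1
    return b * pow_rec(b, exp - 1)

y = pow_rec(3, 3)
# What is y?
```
Call trace:
pow_rec(b=3, exp=3)
  pow_rec(b=3, exp=2)
    pow_rec(b=3, exp=1)
      pow_rec(b=3, exp=0)
      -> return 1
    -> return 3
  -> return 9
-> return 27

Final answer: 27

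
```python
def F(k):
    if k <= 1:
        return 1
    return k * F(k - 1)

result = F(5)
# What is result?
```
Call trace:
F(k=5)
  F(k=4)
    F(k=3)
      F(k=2)
        F(k=1)
        -> return 1
      -> return 2
    -> return 6
  -> return 24
-> return 120

Final answer: 120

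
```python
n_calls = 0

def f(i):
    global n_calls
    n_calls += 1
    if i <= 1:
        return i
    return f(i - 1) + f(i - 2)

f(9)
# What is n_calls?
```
Call trace (a repeated sub-call is expanded the first time; later identical calls just restate its return value):
f(i=9)
  f(i=8)
    f(i=7)
      f(i=6)
        f(i=5)
          f(i=4)
            f(i=3)
              f(i=2)
                f(i=1)
                -> return 1
                f(i=0)
                -> return 0
              -> return 1
              f(i=1)
              -> return 1
            -> return 2
            f(i=2) -> return 1  (same call as traced above)
          -> return 3
          f(i=3) -> return 2  (same call as traced above)
        -> return 5
        f(i=4) -> return 3  (same call as traced above)
      -> return 8
      f(i=5) -> return 5  (same call as traced above)
    -> return 13
    f(i=6) -> return 8  (same call as traced above)
  -> return 21
  f(i=7) -> return 13  (same call as traced above)
-> return 34

n_calls is incremented once per call, so count the calls in each subtree. Let C(i) = number of calls made by f(i).
C(0) = C(1) = 1 (base case, no recursion); C(i) = 1 + C(i - 1) + C(i - 2) otherwise.
C(2) = 1 + C(1) + C(0) = 1 + 1 + 1 = 3
C(3) = 1 + C(2) + C(1) = 1 + 3 + 1 = 5
C(4) = 1 + C(3) + C(2) = 1 + 5 + 3 = 9
C(5) = 1 + C(4) + C(3) = 1 + 9 + 5 = 15
C(6) = 1 + C(5) + C(4) = 1 + 15 + 9 = 25
C(7) = 1 + C(6) + C(5) = 1 + 25 + 15 = 41
C(8) = 1 + C(7) + C(6) = 1 + 41 + 25 = 67
C(9) = 1 + C(8) + C(7) = 1 + 67 + 41 = 109
n_calls = C(9) = 109

Final answer: 109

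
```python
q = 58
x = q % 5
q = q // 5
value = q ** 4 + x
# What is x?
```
Trace:
  q=58
  q=58, x=3
  q=11, x=3
  q=11, x=3, value=14644

Final answer: 3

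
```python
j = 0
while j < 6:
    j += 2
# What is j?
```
Trace:
  j=0
  j=2
  j=4
  j=6

Final answer: 6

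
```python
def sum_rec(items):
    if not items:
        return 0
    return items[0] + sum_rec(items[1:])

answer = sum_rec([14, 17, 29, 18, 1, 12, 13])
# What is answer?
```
Call trace:
sum_rec(items=[14, 17, 29, 18, 1, 12, 13])
  sum_rec(items=[17, 29, 18, 1, 12, 13])
    sum_rec(items=[29, 18, 1, 12, 13])
      sum_rec(items=[18, 1, 12, 13])
        sum_rec(items=[1, 12, 13])
          sum_rec(items=[12, 13])
            sum_rec(items=[13])
              sum_rec(items=[])
              -> return 0
            -> return 13
          -> return 25
        -> return 26
      -> return 44
    -> return 73
  -> return 90
-> return 104

Final answer: 104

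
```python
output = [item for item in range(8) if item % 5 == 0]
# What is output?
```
Trace:
  item=0
  item=1
  item=2
  item=3
  item=4
  item=5
  item=6
  item=7
  output=[0, 5]

Final answer: [0, 5]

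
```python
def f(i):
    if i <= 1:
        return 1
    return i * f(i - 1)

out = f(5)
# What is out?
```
Call trace:
f(i=5)
  f(i=4)
    f(i=3)
      f(i=2)
        f(i=1)
        -> return 1
      -> return 2
    -> return 6
  -> return 24
-> return 120

Final answer: 120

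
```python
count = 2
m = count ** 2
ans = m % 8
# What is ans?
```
Trace:
  count=2
  count=2, m=4
  count=2, m=4, ans=4

Final answer: 4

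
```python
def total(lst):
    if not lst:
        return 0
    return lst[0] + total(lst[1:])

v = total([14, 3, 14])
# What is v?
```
Call trace:
total(lst=[14, 3, 14])
  total(lst=[3, 14])
    total(lst=[14])
      total(lst=[])
      -> return 0
    -> return 14
  -> return 17
-> return 31

Final answer: 31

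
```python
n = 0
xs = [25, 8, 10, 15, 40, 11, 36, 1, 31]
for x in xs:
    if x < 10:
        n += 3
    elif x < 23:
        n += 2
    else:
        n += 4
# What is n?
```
Trace:
  n=0
  n=4, x=25
  n=7, x=8
  n=9, x=10
  n=11, x=15
  n=15, x=40
  n=17, x=11
  n=21, x=36
  n=24, x=1
  n=28, x=31

Final answer: 28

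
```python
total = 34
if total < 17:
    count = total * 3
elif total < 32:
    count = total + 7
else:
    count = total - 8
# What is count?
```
Trace:
  total=34
  total=34, count=26

Final answer: 26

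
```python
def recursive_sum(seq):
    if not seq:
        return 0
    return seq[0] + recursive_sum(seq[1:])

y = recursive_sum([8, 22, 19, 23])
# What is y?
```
Call trace:
recursive_sum(seq=[8, 22, 19, 23])
  recursive_sum(seq=[22, 19, 23])
    recursive_sum(seq=[19, 23])
      recursive_sum(seq=[23])
        recursive_sum(seq=[])
        -> return 0
      -> return 23
    -> return 42
  -> return 64
-> return 72

Final answer: 72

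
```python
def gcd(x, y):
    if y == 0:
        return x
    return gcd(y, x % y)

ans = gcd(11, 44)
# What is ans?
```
Call trace:
gcd(x=11, y=44)
  gcd(x=44, y=11)
    gcd(x=11, y=0)
    -> return 11
  -> return 11
-> return 11

Final answer: 11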